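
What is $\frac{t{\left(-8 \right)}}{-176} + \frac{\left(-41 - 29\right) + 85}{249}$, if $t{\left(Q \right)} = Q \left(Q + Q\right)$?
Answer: $- \frac{609}{913} \approx -0.66703$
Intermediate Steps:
$t{\left(Q \right)} = 2 Q^{2}$ ($t{\left(Q \right)} = Q 2 Q = 2 Q^{2}$)
$\frac{t{\left(-8 \right)}}{-176} + \frac{\left(-41 - 29\right) + 85}{249} = \frac{2 \left(-8\right)^{2}}{-176} + \frac{\left(-41 - 29\right) + 85}{249} = 2 \cdot 64 \left(- \frac{1}{176}\right) + \left(-70 + 85\right) \frac{1}{249} = 128 \left(- \frac{1}{176}\right) + 15 \cdot \frac{1}{249} = - \frac{8}{11} + \frac{5}{83} = - \frac{609}{913}$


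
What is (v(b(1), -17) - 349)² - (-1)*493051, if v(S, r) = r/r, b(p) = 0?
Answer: 614155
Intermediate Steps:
v(S, r) = 1
(v(b(1), -17) - 349)² - (-1)*493051 = (1 - 349)² - (-1)*493051 = (-348)² - 1*(-493051) = 121104 + 493051 = 614155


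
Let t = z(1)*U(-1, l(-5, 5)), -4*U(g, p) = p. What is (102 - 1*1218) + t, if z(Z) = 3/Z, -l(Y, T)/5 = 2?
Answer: -2217/2 ≈ -1108.5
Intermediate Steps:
l(Y, T) = -10 (l(Y, T) = -5*2 = -10)
U(g, p) = -p/4
t = 15/2 (t = (3/1)*(-¼*(-10)) = (3*1)*(5/2) = 3*(5/2) = 15/2 ≈ 7.5000)
(102 - 1*1218) + t = (102 - 1*1218) + 15/2 = (102 - 1218) + 15/2 = -1116 + 15/2 = -2217/2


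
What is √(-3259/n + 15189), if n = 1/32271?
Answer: 60*I*√29210 ≈ 10255.0*I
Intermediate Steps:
n = 1/32271 ≈ 3.0988e-5
√(-3259/n + 15189) = √(-3259/1/32271 + 15189) = √(-3259*32271 + 15189) = √(-105171189 + 15189) = √(-105156000) = 60*I*√29210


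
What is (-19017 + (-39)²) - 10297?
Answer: -27793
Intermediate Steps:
(-19017 + (-39)²) - 10297 = (-19017 + 1521) - 10297 = -17496 - 10297 = -27793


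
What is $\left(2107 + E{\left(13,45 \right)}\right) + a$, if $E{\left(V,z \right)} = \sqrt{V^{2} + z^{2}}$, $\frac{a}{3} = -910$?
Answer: $-623 + \sqrt{2194} \approx -576.16$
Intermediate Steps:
$a = -2730$ ($a = 3 \left(-910\right) = -2730$)
$\left(2107 + E{\left(13,45 \right)}\right) + a = \left(2107 + \sqrt{13^{2} + 45^{2}}\right) - 2730 = \left(2107 + \sqrt{169 + 2025}\right) - 2730 = \left(2107 + \sqrt{2194}\right) - 2730 = -623 + \sqrt{2194}$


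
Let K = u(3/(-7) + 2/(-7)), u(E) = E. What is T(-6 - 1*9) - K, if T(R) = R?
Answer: -100/7 ≈ -14.286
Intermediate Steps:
K = -5/7 (K = 3/(-7) + 2/(-7) = 3*(-⅐) + 2*(-⅐) = -3/7 - 2/7 = -5/7 ≈ -0.71429)
T(-6 - 1*9) - K = (-6 - 1*9) - 1*(-5/7) = (-6 - 9) + 5/7 = -15 + 5/7 = -100/7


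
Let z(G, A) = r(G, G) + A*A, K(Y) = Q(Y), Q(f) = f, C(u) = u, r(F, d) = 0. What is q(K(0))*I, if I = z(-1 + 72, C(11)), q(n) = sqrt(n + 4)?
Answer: 242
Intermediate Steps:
K(Y) = Y
z(G, A) = A**2 (z(G, A) = 0 + A*A = 0 + A**2 = A**2)
q(n) = sqrt(4 + n)
I = 121 (I = 11**2 = 121)
q(K(0))*I = sqrt(4 + 0)*121 = sqrt(4)*121 = 2*121 = 242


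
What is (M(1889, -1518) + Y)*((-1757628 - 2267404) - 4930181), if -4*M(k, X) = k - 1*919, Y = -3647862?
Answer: 65339105687517/2 ≈ 3.2670e+13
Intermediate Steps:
M(k, X) = 919/4 - k/4 (M(k, X) = -(k - 1*919)/4 = -(k - 919)/4 = -(-919 + k)/4 = 919/4 - k/4)
(M(1889, -1518) + Y)*((-1757628 - 2267404) - 4930181) = ((919/4 - ¼*1889) - 3647862)*((-1757628 - 2267404) - 4930181) = ((919/4 - 1889/4) - 3647862)*(-4025032 - 4930181) = (-485/2 - 3647862)*(-8955213) = -7296209/2*(-8955213) = 65339105687517/2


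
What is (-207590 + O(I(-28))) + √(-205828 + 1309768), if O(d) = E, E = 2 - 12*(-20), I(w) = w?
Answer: -207348 + 6*√30665 ≈ -2.0630e+5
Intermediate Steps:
E = 242 (E = 2 + 240 = 242)
O(d) = 242
(-207590 + O(I(-28))) + √(-205828 + 1309768) = (-207590 + 242) + √(-205828 + 1309768) = -207348 + √1103940 = -207348 + 6*√30665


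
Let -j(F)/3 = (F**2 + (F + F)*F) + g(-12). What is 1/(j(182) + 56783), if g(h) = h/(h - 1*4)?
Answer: -4/965341 ≈ -4.1436e-6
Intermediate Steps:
g(h) = h/(-4 + h) (g(h) = h/(h - 4) = h/(-4 + h))
j(F) = -9/4 - 9*F**2 (j(F) = -3*((F**2 + (F + F)*F) - 12/(-4 - 12)) = -3*((F**2 + (2*F)*F) - 12/(-16)) = -3*((F**2 + 2*F**2) - 12*(-1/16)) = -3*(3*F**2 + 3/4) = -3*(3/4 + 3*F**2) = -9/4 - 9*F**2)
1/(j(182) + 56783) = 1/((-9/4 - 9*182**2) + 56783) = 1/((-9/4 - 9*33124) + 56783) = 1/((-9/4 - 298116) + 56783) = 1/(-1192473/4 + 56783) = 1/(-965341/4) = -4/965341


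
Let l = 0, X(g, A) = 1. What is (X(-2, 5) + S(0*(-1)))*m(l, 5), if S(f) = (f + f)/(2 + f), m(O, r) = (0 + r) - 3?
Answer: 2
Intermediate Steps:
m(O, r) = -3 + r (m(O, r) = r - 3 = -3 + r)
S(f) = 2*f/(2 + f) (S(f) = (2*f)/(2 + f) = 2*f/(2 + f))
(X(-2, 5) + S(0*(-1)))*m(l, 5) = (1 + 2*(0*(-1))/(2 + 0*(-1)))*(-3 + 5) = (1 + 2*0/(2 + 0))*2 = (1 + 2*0/2)*2 = (1 + 2*0*(½))*2 = (1 + 0)*2 = 1*2 = 2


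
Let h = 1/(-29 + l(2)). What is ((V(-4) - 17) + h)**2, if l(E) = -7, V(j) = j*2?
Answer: 811801/1296 ≈ 626.39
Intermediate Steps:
V(j) = 2*j
h = -1/36 (h = 1/(-29 - 7) = 1/(-36) = -1/36 ≈ -0.027778)
((V(-4) - 17) + h)**2 = ((2*(-4) - 17) - 1/36)**2 = ((-8 - 17) - 1/36)**2 = (-25 - 1/36)**2 = (-901/36)**2 = 811801/1296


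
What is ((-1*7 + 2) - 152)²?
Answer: 24649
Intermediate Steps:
((-1*7 + 2) - 152)² = ((-7 + 2) - 152)² = (-5 - 152)² = (-157)² = 24649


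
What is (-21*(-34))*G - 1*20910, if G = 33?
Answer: 2652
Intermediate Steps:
(-21*(-34))*G - 1*20910 = -21*(-34)*33 - 1*20910 = 714*33 - 20910 = 23562 - 20910 = 2652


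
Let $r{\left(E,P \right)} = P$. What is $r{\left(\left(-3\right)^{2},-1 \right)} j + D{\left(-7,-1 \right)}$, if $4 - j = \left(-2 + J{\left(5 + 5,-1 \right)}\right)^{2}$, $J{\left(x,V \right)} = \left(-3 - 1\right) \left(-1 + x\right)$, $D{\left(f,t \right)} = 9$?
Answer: $1449$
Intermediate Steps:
$J{\left(x,V \right)} = 4 - 4 x$ ($J{\left(x,V \right)} = - 4 \left(-1 + x\right) = 4 - 4 x$)
$j = -1440$ ($j = 4 - \left(-2 + \left(4 - 4 \left(5 + 5\right)\right)\right)^{2} = 4 - \left(-2 + \left(4 - 40\right)\right)^{2} = 4 - \left(-2 - 36\right)^{2} = 4 - \left(-38\right)^{2} = 4 - 1444 = -1440$)
$r{\left(\left(-3\right)^{2},-1 \right)} j + D{\left(-7,-1 \right)} = \left(-1\right) \left(-1440\right) + 9 = 1440 + 9 = 1449$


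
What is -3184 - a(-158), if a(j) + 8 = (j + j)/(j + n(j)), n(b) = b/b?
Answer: -498948/157 ≈ -3178.0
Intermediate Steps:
n(b) = 1
a(j) = -8 + 2*j/(1 + j) (a(j) = -8 + (j + j)/(j + 1) = -8 + (2*j)/(1 + j) = -8 + 2*j/(1 + j))
-3184 - a(-158) = -3184 - 2*(-4 - 3*(-158))/(1 - 158) = -3184 - 2*(-4 + 474)/(-157) = -3184 - 2*(-1)*470/157 = -3184 - 1*(-940/157) = -3184 + 940/157 = -498948/157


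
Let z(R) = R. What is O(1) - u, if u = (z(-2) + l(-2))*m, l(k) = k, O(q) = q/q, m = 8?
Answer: 33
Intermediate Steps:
O(q) = 1
u = -32 (u = (-2 - 2)*8 = -4*8 = -32)
O(1) - u = 1 - 1*(-32) = 1 + 32 = 33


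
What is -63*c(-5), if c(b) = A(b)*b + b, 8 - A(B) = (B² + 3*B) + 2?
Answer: -945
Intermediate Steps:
A(B) = 6 - B² - 3*B (A(B) = 8 - ((B² + 3*B) + 2) = 8 - (2 + B² + 3*B) = 8 + (-2 - B² - 3*B) = 6 - B² - 3*B)
c(b) = b + b*(6 - b² - 3*b) (c(b) = (6 - b² - 3*b)*b + b = b*(6 - b² - 3*b) + b = b + b*(6 - b² - 3*b))
-63*c(-5) = -(-315)*(7 - 1*(-5)² - 3*(-5)) = -(-315)*(7 - 1*25 + 15) = -(-315)*(7 - 25 + 15) = -(-315)*(-3) = -63*15 = -945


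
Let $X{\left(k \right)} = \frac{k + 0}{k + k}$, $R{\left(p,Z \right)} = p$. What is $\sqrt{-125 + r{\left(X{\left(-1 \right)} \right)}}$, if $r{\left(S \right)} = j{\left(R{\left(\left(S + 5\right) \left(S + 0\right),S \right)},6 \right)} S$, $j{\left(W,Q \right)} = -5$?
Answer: $\frac{i \sqrt{510}}{2} \approx 11.292 i$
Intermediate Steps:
$X{\left(k \right)} = \frac{1}{2}$ ($X{\left(k \right)} = \frac{k}{2 k} = k \frac{1}{2 k} = \frac{1}{2}$)
$r{\left(S \right)} = - 5 S$
$\sqrt{-125 + r{\left(X{\left(-1 \right)} \right)}} = \sqrt{-125 - \frac{5}{2}} = \sqrt{- \frac{255}{2}} = \frac{i \sqrt{510}}{2}$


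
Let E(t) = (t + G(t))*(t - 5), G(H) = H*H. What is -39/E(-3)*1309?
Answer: 17017/16 ≈ 1063.6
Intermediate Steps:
G(H) = H²
E(t) = (-5 + t)*(t + t²) (E(t) = (t + t²)*(t - 5) = (t + t²)*(-5 + t) = (-5 + t)*(t + t²))
-39/E(-3)*1309 = -39*(-1/(3*(-5 + (-3)² - 4*(-3))))*1309 = -39*(-1/(3*(-5 + 9 + 12)))*1309 = -39/((-3*16))*1309 = -39/(-48)*1309 = -39*(-1/48)*1309 = (13/16)*1309 = 17017/16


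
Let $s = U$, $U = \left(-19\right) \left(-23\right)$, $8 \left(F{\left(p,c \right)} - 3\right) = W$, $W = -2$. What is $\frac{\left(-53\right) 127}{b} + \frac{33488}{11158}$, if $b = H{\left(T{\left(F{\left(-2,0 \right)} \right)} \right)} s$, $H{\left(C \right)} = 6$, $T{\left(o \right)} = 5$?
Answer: $\frac{907217}{2089734} \approx 0.43413$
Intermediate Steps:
$F{\left(p,c \right)} = \frac{11}{4}$ ($F{\left(p,c \right)} = 3 + \frac{1}{8} \left(-2\right) = 3 - \frac{1}{4} = \frac{11}{4}$)
$U = 437$
$s = 437$
$b = 2622$ ($b = 6 \cdot 437 = 2622$)
$\frac{\left(-53\right) 127}{b} + \frac{33488}{11158} = \frac{\left(-53\right) 127}{2622} + \frac{33488}{11158} = \left(-6731\right) \frac{1}{2622} + 33488 \cdot \frac{1}{11158} = - \frac{6731}{2622} + \frac{2392}{797} = \frac{907217}{2089734}$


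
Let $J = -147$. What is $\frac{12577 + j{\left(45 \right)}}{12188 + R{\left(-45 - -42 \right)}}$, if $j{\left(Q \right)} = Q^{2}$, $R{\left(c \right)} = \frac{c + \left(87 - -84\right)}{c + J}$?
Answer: $\frac{182525}{152336} \approx 1.1982$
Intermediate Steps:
$R{\left(c \right)} = \frac{171 + c}{-147 + c}$ ($R{\left(c \right)} = \frac{c + \left(87 - -84\right)}{c - 147} = \frac{c + \left(87 + 84\right)}{-147 + c} = \frac{c + 171}{-147 + c} = \frac{171 + c}{-147 + c}$)
$\frac{12577 + j{\left(45 \right)}}{12188 + R{\left(-45 - -42 \right)}} = \frac{12577 + 45^{2}}{12188 + \frac{171 - 3}{-147 - 3}} = \frac{12577 + 2025}{12188 + \frac{171 + \left(-45 + 42\right)}{-147 + \left(-45 + 42\right)}} = \frac{14602}{12188 + \frac{171 - 3}{-147 - 3}} = \frac{14602}{12188 + \frac{1}{-150} \cdot 168} = \frac{14602}{12188 - \frac{28}{25}} = \frac{14602}{\frac{304672}{25}} = 14602 \cdot \frac{25}{304672} = \frac{182525}{152336}$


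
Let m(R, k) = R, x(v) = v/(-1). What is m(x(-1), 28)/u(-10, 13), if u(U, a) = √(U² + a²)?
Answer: √269/269 ≈ 0.060971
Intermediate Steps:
x(v) = -v (x(v) = v*(-1) = -v)
m(x(-1), 28)/u(-10, 13) = (-1*(-1))/(√((-10)² + 13²)) = 1/√(100 + 169) = 1/√269 = 1*(√269/269) = √269/269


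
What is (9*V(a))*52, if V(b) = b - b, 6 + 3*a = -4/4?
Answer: 0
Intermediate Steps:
a = -7/3 (a = -2 + (-4/4)/3 = -2 + (-4*¼)/3 = -2 + (⅓)*(-1) = -2 - ⅓ = -7/3 ≈ -2.3333)
V(b) = 0
(9*V(a))*52 = (9*0)*52 = 0*52 = 0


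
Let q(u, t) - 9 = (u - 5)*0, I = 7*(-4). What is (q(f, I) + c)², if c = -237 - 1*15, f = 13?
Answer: 59049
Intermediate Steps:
I = -28
q(u, t) = 9 (q(u, t) = 9 + (u - 5)*0 = 9 + (-5 + u)*0 = 9 + 0 = 9)
c = -252 (c = -237 - 15 = -252)
(q(f, I) + c)² = (9 - 252)² = (-243)² = 59049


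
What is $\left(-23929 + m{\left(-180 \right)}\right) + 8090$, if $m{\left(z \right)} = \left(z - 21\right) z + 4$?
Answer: $20345$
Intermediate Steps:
$m{\left(z \right)} = 4 + z \left(-21 + z\right)$ ($m{\left(z \right)} = \left(z - 21\right) z + 4 = \left(-21 + z\right) z + 4 = z \left(-21 + z\right) + 4 = 4 + z \left(-21 + z\right)$)
$\left(-23929 + m{\left(-180 \right)}\right) + 8090 = \left(-23929 + \left(4 + \left(-180\right)^{2} - -3780\right)\right) + 8090 = \left(-23929 + \left(4 + 32400 + 3780\right)\right) + 8090 = \left(-23929 + 36184\right) + 8090 = 12255 + 8090 = 20345$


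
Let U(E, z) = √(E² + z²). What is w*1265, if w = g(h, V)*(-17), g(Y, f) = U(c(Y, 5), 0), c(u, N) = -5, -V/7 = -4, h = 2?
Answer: -107525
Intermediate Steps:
V = 28 (V = -7*(-4) = 28)
g(Y, f) = 5 (g(Y, f) = √((-5)² + 0²) = √(25 + 0) = √25 = 5)
w = -85 (w = 5*(-17) = -85)
w*1265 = -85*1265 = -107525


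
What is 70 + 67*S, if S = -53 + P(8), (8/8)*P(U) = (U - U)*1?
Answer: -3481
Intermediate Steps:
P(U) = 0 (P(U) = (U - U)*1 = 0*1 = 0)
S = -53 (S = -53 + 0 = -53)
70 + 67*S = 70 + 67*(-53) = 70 - 3551 = -3481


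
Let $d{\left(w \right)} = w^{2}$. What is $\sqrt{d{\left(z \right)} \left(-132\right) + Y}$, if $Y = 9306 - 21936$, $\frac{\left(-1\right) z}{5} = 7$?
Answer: $3 i \sqrt{19370} \approx 417.53 i$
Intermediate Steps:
$z = -35$ ($z = \left(-5\right) 7 = -35$)
$Y = -12630$
$\sqrt{d{\left(z \right)} \left(-132\right) + Y} = \sqrt{\left(-35\right)^{2} \left(-132\right) - 12630} = \sqrt{1225 \left(-132\right) - 12630} = \sqrt{-161700 - 12630} = \sqrt{-174330} = 3 i \sqrt{19370}$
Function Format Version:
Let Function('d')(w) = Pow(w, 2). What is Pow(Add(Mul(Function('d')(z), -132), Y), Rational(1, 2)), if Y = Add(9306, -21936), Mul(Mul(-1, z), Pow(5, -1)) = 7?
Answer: Mul(3, I, Pow(19370, Rational(1, 2))) ≈ Mul(417.53, I)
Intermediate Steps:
z = -35 (z = Mul(-5, 7) = -35)
Y = -12630
Pow(Add(Mul(Function('d')(z), -132), Y), Rational(1, 2)) = Pow(Add(Mul(Pow(-35, 2), -132), -12630), Rational(1, 2)) = Pow(Add(Mul(1225, -132), -12630), Rational(1, 2)) = Pow(Add(-161700, -12630), Rational(1, 2)) = Pow(-174330, Rational(1, 2)) = Mul(3, I, Pow(19370, Rational(1, 2)))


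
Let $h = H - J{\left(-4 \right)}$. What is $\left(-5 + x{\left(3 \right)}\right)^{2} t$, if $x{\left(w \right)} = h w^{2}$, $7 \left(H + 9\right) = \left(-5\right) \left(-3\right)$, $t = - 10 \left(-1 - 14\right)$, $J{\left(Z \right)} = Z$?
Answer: $\frac{6933750}{49} \approx 1.4151 \cdot 10^{5}$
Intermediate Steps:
$t = 150$ ($t = \left(-10\right) \left(-15\right) = 150$)
$H = - \frac{48}{7}$ ($H = -9 + \frac{\left(-5\right) \left(-3\right)}{7} = -9 + \frac{1}{7} \cdot 15 = -9 + \frac{15}{7} = - \frac{48}{7} \approx -6.8571$)
$h = - \frac{20}{7}$ ($h = - \frac{48}{7} - -4 = - \frac{48}{7} + 4 = - \frac{20}{7} \approx -2.8571$)
$x{\left(w \right)} = - \frac{20 w^{2}}{7}$
$\left(-5 + x{\left(3 \right)}\right)^{2} t = \left(-5 - \frac{20 \cdot 3^{2}}{7}\right)^{2} \cdot 150 = \left(-5 - \frac{180}{7}\right)^{2} \cdot 150 = \left(- \frac{215}{7}\right)^{2} \cdot 150 = \frac{46225}{49} \cdot 150 = \frac{6933750}{49}$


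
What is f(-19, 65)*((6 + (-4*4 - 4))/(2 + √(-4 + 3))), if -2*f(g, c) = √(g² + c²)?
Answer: 7*√4586*(2 - I)/5 ≈ 189.62 - 94.808*I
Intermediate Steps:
f(g, c) = -√(c² + g²)/2 (f(g, c) = -√(g² + c²)/2 = -√(c² + g²)/2)
f(-19, 65)*((6 + (-4*4 - 4))/(2 + √(-4 + 3))) = (-√(65² + (-19)²)/2)*((6 + (-4*4 - 4))/(2 + √(-4 + 3))) = (-√(4225 + 361)/2)*((6 + (-16 - 4))/(2 + √(-1))) = (-√4586/2)*((6 - 20)/(2 + I)) = (-√4586/2)*(-14*(2 - I)/5) = 7*√4586*(2 - I)/5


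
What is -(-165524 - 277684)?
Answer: 443208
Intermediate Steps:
-(-165524 - 277684) = -1*(-443208) = 443208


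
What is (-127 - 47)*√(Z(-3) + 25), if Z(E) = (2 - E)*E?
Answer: -174*√10 ≈ -550.24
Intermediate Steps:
Z(E) = E*(2 - E)
(-127 - 47)*√(Z(-3) + 25) = (-127 - 47)*√(-3*(2 - 1*(-3)) + 25) = -174*√(-3*(2 + 3) + 25) = -174*√(-3*5 + 25) = -174*√(-15 + 25) = -174*√10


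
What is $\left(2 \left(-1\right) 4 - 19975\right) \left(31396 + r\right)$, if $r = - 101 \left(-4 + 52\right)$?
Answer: $-530508684$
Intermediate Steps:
$r = -4848$ ($r = \left(-101\right) 48 = -4848$)
$\left(2 \left(-1\right) 4 - 19975\right) \left(31396 + r\right) = \left(2 \left(-1\right) 4 - 19975\right) \left(31396 - 4848\right) = \left(\left(-2\right) 4 - 19975\right) 26548 = \left(-8 - 19975\right) 26548 = \left(-19983\right) 26548 = -530508684$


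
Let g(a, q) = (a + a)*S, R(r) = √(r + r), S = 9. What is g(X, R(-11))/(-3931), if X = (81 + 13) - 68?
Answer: -468/3931 ≈ -0.11905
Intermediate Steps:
R(r) = √2*√r (R(r) = √(2*r) = √2*√r)
X = 26 (X = 94 - 68 = 26)
g(a, q) = 18*a (g(a, q) = (a + a)*9 = (2*a)*9 = 18*a)
g(X, R(-11))/(-3931) = (18*26)/(-3931) = 468*(-1/3931) = -468/3931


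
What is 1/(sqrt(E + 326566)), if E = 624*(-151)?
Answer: sqrt(232342)/232342 ≈ 0.0020746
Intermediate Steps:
E = -94224
1/(sqrt(E + 326566)) = 1/(sqrt(-94224 + 326566)) = 1/(sqrt(232342)) = sqrt(232342)/232342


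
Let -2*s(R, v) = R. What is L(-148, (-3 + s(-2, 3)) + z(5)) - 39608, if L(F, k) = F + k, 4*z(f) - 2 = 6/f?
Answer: -198786/5 ≈ -39757.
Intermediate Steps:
z(f) = 1/2 + 3/(2*f) (z(f) = 1/2 + (6/f)/4 = 1/2 + 3/(2*f))
s(R, v) = -R/2
L(-148, (-3 + s(-2, 3)) + z(5)) - 39608 = (-148 + ((-3 - 1/2*(-2)) + (1/2)*(3 + 5)/5)) - 39608 = (-148 + ((-3 + 1) + (1/2)*(1/5)*8)) - 39608 = (-148 + (-2 + 4/5)) - 39608 = (-148 - 6/5) - 39608 = -746/5 - 39608 = -198786/5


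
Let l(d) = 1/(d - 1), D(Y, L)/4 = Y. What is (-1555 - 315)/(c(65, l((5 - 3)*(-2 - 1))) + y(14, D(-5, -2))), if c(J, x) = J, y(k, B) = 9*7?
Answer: -935/64 ≈ -14.609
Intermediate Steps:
D(Y, L) = 4*Y
l(d) = 1/(-1 + d)
y(k, B) = 63
(-1555 - 315)/(c(65, l((5 - 3)*(-2 - 1))) + y(14, D(-5, -2))) = (-1555 - 315)/(65 + 63) = -1870/128 = -1870*1/128 = -935/64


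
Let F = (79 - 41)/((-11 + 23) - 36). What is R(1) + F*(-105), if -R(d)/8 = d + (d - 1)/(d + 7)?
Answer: 633/4 ≈ 158.25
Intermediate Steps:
F = -19/12 (F = 38/(12 - 36) = 38/(-24) = 38*(-1/24) = -19/12 ≈ -1.5833)
R(d) = -8*d - 8*(-1 + d)/(7 + d) (R(d) = -8*(d + (d - 1)/(d + 7)) = -8*(d + (-1 + d)/(7 + d)) = -8*d - 8*(-1 + d)/(7 + d))
R(1) + F*(-105) = 8*(1 - 1*1**2 - 8*1)/(7 + 1) - 19/12*(-105) = 8*(1 - 1*1 - 8)/8 + 665/4 = 8*(1/8)*(1 - 1 - 8) + 665/4 = 8*(1/8)*(-8) + 665/4 = -8 + 665/4 = 633/4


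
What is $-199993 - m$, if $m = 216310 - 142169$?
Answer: $-274134$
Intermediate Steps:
$m = 74141$ ($m = 216310 - 142169 = 74141$)
$-199993 - m = -199993 - 74141 = -274134$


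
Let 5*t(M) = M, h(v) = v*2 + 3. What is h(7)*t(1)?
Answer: 17/5 ≈ 3.4000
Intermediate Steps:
h(v) = 3 + 2*v (h(v) = 2*v + 3 = 3 + 2*v)
t(M) = M/5
h(7)*t(1) = (3 + 2*7)*((⅕)*1) = (3 + 14)*(⅕) = 17*(⅕) = 17/5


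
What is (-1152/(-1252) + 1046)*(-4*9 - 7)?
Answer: -14090498/313 ≈ -45018.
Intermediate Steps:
(-1152/(-1252) + 1046)*(-4*9 - 7) = (-1152*(-1/1252) + 1046)*(-36 - 7) = (288/313 + 1046)*(-43) = (327686/313)*(-43) = -14090498/313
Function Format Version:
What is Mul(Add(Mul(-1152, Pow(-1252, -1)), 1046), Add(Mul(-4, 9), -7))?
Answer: Rational(-14090498, 313) ≈ -45018.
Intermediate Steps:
Mul(Add(Mul(-1152, Pow(-1252, -1)), 1046), Add(Mul(-4, 9), -7)) = Mul(Add(Mul(-1152, Rational(-1, 1252)), 1046), Add(-36, -7)) = Mul(Add(Rational(288, 313), 1046), -43) = Mul(Rational(327686, 313), -43) = Rational(-14090498, 313)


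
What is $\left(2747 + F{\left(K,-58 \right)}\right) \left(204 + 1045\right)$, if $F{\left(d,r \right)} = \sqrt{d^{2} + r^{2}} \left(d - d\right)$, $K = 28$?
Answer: $3431003$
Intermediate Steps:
$F{\left(d,r \right)} = 0$ ($F{\left(d,r \right)} = \sqrt{d^{2} + r^{2}} \cdot 0 = 0$)
$\left(2747 + F{\left(K,-58 \right)}\right) \left(204 + 1045\right) = \left(2747 + 0\right) \left(204 + 1045\right) = 2747 \cdot 1249 = 3431003$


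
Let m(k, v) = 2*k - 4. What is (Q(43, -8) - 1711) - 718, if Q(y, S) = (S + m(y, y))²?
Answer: 3047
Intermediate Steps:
m(k, v) = -4 + 2*k
Q(y, S) = (-4 + S + 2*y)² (Q(y, S) = (S + (-4 + 2*y))² = (-4 + S + 2*y)²)
(Q(43, -8) - 1711) - 718 = ((-4 - 8 + 2*43)² - 1711) - 718 = ((-4 - 8 + 86)² - 1711) - 718 = (74² - 1711) - 718 = (5476 - 1711) - 718 = 3765 - 718 = 3047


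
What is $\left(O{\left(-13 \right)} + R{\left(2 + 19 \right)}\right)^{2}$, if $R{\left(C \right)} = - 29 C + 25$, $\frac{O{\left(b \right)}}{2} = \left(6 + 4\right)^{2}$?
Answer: $147456$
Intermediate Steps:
$O{\left(b \right)} = 200$ ($O{\left(b \right)} = 2 \left(6 + 4\right)^{2} = 2 \cdot 10^{2} = 2 \cdot 100 = 200$)
$R{\left(C \right)} = 25 - 29 C$
$\left(O{\left(-13 \right)} + R{\left(2 + 19 \right)}\right)^{2} = \left(200 + \left(25 - 29 \left(2 + 19\right)\right)\right)^{2} = \left(200 + \left(25 - 609\right)\right)^{2} = \left(200 - 584\right)^{2} = \left(-384\right)^{2} = 147456$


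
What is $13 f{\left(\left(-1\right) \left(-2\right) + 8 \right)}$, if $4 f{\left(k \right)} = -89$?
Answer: $- \frac{1157}{4} \approx -289.25$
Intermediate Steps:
$f{\left(k \right)} = - \frac{89}{4}$ ($f{\left(k \right)} = \frac{1}{4} \left(-89\right) = - \frac{89}{4}$)
$13 f{\left(\left(-1\right) \left(-2\right) + 8 \right)} = 13 \left(- \frac{89}{4}\right) = - \frac{1157}{4}$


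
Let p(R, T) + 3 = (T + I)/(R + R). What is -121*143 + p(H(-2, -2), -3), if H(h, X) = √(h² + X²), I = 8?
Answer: -17306 + 5*√2/8 ≈ -17305.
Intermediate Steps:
H(h, X) = √(X² + h²)
p(R, T) = -3 + (8 + T)/(2*R) (p(R, T) = -3 + (T + 8)/(R + R) = -3 + (8 + T)/((2*R)) = -3 + (8 + T)*(1/(2*R)) = -3 + (8 + T)/(2*R))
-121*143 + p(H(-2, -2), -3) = -121*143 + (8 - 3 - 6*√((-2)² + (-2)²))/(2*(√((-2)² + (-2)²))) = -17303 + (8 - 3 - 6*√(4 + 4))/(2*(√(4 + 4))) = -17303 + (8 - 3 - 12*√2)/(2*(√8)) = -17303 + (8 - 3 - 12*√2)/(2*((2*√2))) = -17303 + (√2/4)*(8 - 3 - 12*√2)/2 = -17303 + (√2/4)*(5 - 12*√2)/2 = -17303 + √2*(5 - 12*√2)/8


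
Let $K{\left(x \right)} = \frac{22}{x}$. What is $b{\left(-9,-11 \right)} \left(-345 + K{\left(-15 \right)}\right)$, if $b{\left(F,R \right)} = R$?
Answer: $\frac{57167}{15} \approx 3811.1$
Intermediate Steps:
$b{\left(-9,-11 \right)} \left(-345 + K{\left(-15 \right)}\right) = - 11 \left(-345 + \frac{22}{-15}\right) = - 11 \left(-345 + 22 \left(- \frac{1}{15}\right)\right) = - 11 \left(-345 - \frac{22}{15}\right) = \left(-11\right) \left(- \frac{5197}{15}\right) = \frac{57167}{15}$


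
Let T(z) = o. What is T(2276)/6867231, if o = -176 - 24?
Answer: -200/6867231 ≈ -2.9124e-5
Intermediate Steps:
o = -200 (o = -176 - 1*24 = -176 - 24 = -200)
T(z) = -200
T(2276)/6867231 = -200/6867231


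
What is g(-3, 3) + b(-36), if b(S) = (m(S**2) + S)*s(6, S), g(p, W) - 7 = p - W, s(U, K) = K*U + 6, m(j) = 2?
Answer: 7141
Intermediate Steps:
s(U, K) = 6 + K*U
g(p, W) = 7 + p - W (g(p, W) = 7 + (p - W) = 7 + p - W)
b(S) = (2 + S)*(6 + 6*S) (b(S) = (2 + S)*(6 + S*6) = (2 + S)*(6 + 6*S))
g(-3, 3) + b(-36) = (7 - 3 - 1*3) + 6*(1 - 36)*(2 - 36) = (7 - 3 - 3) + 6*(-35)*(-34) = 1 + 7140 = 7141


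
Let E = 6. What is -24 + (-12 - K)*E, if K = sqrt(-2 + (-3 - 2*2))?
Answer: -96 - 18*I ≈ -96.0 - 18.0*I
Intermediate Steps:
K = 3*I (K = sqrt(-2 + (-3 - 4)) = sqrt(-2 - 7) = sqrt(-9) = 3*I ≈ 3.0*I)
-24 + (-12 - K)*E = -24 + (-12 - 3*I)*6 = -24 + (-72 - 18*I) = -96 - 18*I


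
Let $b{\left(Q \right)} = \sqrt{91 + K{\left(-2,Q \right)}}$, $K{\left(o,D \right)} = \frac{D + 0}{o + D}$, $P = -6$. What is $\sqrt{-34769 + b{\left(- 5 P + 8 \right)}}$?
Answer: $\frac{\sqrt{-1251684 + 6 \sqrt{3314}}}{6} \approx 186.44 i$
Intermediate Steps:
$K{\left(o,D \right)} = \frac{D}{D + o}$
$b{\left(Q \right)} = \sqrt{91 + \frac{Q}{-2 + Q}}$ ($b{\left(Q \right)} = \sqrt{91 + \frac{Q}{Q - 2}} = \sqrt{91 + \frac{Q}{-2 + Q}}$)
$\sqrt{-34769 + b{\left(- 5 P + 8 \right)}} = \sqrt{-34769 + \sqrt{91 + \frac{\left(-5\right) \left(-6\right) + 8}{-2 + \left(\left(-5\right) \left(-6\right) + 8\right)}}} = \sqrt{-34769 + \sqrt{91 + \frac{30 + 8}{-2 + \left(30 + 8\right)}}} = \sqrt{-34769 + \sqrt{91 + \frac{38}{-2 + 38}}} = \sqrt{-34769 + \sqrt{91 + \frac{38}{36}}} = \sqrt{-34769 + \sqrt{91 + 38 \cdot \frac{1}{36}}} = \sqrt{-34769 + \sqrt{91 + \frac{19}{18}}} = \sqrt{-34769 + \sqrt{\frac{1657}{18}}} = \sqrt{-34769 + \frac{\sqrt{3314}}{6}}$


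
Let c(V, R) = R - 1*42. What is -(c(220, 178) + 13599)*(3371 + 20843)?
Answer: -332579290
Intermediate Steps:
c(V, R) = -42 + R (c(V, R) = R - 42 = -42 + R)
-(c(220, 178) + 13599)*(3371 + 20843) = -((-42 + 178) + 13599)*(3371 + 20843) = -(136 + 13599)*24214 = -13735*24214 = -1*332579290 = -332579290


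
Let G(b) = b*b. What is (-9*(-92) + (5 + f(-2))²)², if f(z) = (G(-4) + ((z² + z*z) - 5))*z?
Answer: 3674889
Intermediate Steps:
G(b) = b²
f(z) = z*(11 + 2*z²) (f(z) = ((-4)² + ((z² + z*z) - 5))*z = (16 + ((z² + z²) - 5))*z = (16 + (2*z² - 5))*z = (16 + (-5 + 2*z²))*z = (11 + 2*z²)*z = z*(11 + 2*z²))
(-9*(-92) + (5 + f(-2))²)² = (-9*(-92) + (5 - 2*(11 + 2*(-2)²))²)² = (828 + (5 - 2*(11 + 2*4))²)² = (828 + (5 - 2*(11 + 8))²)² = (828 + (5 - 2*19)²)² = (828 + (5 - 38)²)² = (828 + (-33)²)² = (828 + 1089)² = 1917² = 3674889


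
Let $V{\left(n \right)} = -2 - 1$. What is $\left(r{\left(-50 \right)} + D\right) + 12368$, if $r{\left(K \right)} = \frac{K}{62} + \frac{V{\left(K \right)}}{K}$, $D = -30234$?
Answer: $- \frac{27693457}{1550} \approx -17867.0$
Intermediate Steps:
$V{\left(n \right)} = -3$
$r{\left(K \right)} = - \frac{3}{K} + \frac{K}{62}$ ($r{\left(K \right)} = \frac{K}{62} - \frac{3}{K} = - \frac{3}{K} + \frac{K}{62}$)
$\left(r{\left(-50 \right)} + D\right) + 12368 = \left(\left(- \frac{3}{-50} + \frac{1}{62} \left(-50\right)\right) - 30234\right) + 12368 = \left(\left(\left(-3\right) \left(- \frac{1}{50}\right) - \frac{25}{31}\right) - 30234\right) + 12368 = \left(\left(\frac{3}{50} - \frac{25}{31}\right) - 30234\right) + 12368 = \left(- \frac{1157}{1550} - 30234\right) + 12368 = - \frac{46863857}{1550} + 12368 = - \frac{27693457}{1550}$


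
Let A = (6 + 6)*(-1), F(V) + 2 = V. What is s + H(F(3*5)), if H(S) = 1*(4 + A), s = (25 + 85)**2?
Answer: 12092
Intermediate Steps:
F(V) = -2 + V
s = 12100 (s = 110**2 = 12100)
A = -12 (A = 12*(-1) = -12)
H(S) = -8 (H(S) = 1*(4 - 12) = 1*(-8) = -8)
s + H(F(3*5)) = 12100 - 8 = 12092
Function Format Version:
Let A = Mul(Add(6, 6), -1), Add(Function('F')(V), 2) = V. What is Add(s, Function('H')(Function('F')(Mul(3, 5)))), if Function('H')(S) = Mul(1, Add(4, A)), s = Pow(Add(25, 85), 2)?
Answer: 12092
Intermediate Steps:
Function('F')(V) = Add(-2, V)
s = 12100 (s = Pow(110, 2) = 12100)
A = -12 (A = Mul(12, -1) = -12)
Function('H')(S) = -8 (Function('H')(S) = Mul(1, Add(4, -12)) = Mul(1, -8) = -8)
Add(s, Function('H')(Function('F')(Mul(3, 5)))) = Add(12100, -8) = 12092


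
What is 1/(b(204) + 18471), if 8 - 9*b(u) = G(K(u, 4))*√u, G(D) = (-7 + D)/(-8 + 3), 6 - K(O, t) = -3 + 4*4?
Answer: 37405575/690951585241 + 1260*√51/690951585241 ≈ 5.4149e-5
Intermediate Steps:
K(O, t) = -7 (K(O, t) = 6 - (-3 + 4*4) = 6 - (-3 + 16) = 6 - 1*13 = 6 - 13 = -7)
G(D) = 7/5 - D/5 (G(D) = (-7 + D)/(-5) = (-7 + D)*(-⅕) = 7/5 - D/5)
b(u) = 8/9 - 14*√u/45 (b(u) = 8/9 - (7/5 - ⅕*(-7))*√u/9 = 8/9 - (7/5 + 7/5)*√u/9 = 8/9 - 14*√u/45)
1/(b(204) + 18471) = 1/((8/9 - 28*√51/45) + 18471) = 1/(166247/9 - 28*√51/45)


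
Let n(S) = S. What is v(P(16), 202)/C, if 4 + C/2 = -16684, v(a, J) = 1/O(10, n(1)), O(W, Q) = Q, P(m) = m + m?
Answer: -1/33376 ≈ -2.9962e-5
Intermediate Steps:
P(m) = 2*m
v(a, J) = 1 (v(a, J) = 1/1 = 1)
C = -33376 (C = -8 + 2*(-16684) = -8 - 33368 = -33376)
v(P(16), 202)/C = 1/(-33376) = 1*(-1/33376) = -1/33376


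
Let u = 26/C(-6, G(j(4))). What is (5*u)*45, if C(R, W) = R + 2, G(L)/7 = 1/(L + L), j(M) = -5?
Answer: -2925/2 ≈ -1462.5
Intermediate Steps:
G(L) = 7/(2*L) (G(L) = 7/(L + L) = 7/((2*L)) = 7*(1/(2*L)) = 7/(2*L))
C(R, W) = 2 + R
u = -13/2 (u = 26/(2 - 6) = 26/(-4) = 26*(-¼) = -13/2 ≈ -6.5000)
(5*u)*45 = (5*(-13/2))*45 = -65/2*45 = -2925/2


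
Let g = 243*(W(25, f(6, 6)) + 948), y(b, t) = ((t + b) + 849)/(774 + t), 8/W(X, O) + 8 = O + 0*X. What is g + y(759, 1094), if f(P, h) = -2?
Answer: 1074898787/4670 ≈ 2.3017e+5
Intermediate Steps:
W(X, O) = 8/(-8 + O) (W(X, O) = 8/(-8 + (O + 0*X)) = 8/(-8 + (O + 0)) = 8/(-8 + O))
y(b, t) = (849 + b + t)/(774 + t) (y(b, t) = ((b + t) + 849)/(774 + t) = (849 + b + t)/(774 + t))
g = 1150848/5 (g = 243*(8/(-8 - 2) + 948) = 243*(8/(-10) + 948) = 243*(8*(-⅒) + 948) = 243*(-⅘ + 948) = 243*(4736/5) = 1150848/5 ≈ 2.3017e+5)
g + y(759, 1094) = 1150848/5 + (849 + 759 + 1094)/(774 + 1094) = 1150848/5 + 2702/1868 = 1150848/5 + (1/1868)*2702 = 1150848/5 + 1351/934 = 1074898787/4670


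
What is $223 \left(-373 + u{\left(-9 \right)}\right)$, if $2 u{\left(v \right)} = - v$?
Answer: $- \frac{164351}{2} \approx -82176.0$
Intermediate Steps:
$u{\left(v \right)} = - \frac{v}{2}$ ($u{\left(v \right)} = \frac{\left(-1\right) v}{2} = - \frac{v}{2}$)
$223 \left(-373 + u{\left(-9 \right)}\right) = 223 \left(-373 - - \frac{9}{2}\right) = 223 \left(-373 + \frac{9}{2}\right) = 223 \left(- \frac{737}{2}\right) = - \frac{164351}{2}$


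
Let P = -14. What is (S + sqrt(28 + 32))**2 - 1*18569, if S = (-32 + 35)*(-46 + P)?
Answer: 13891 - 720*sqrt(15) ≈ 11102.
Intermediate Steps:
S = -180 (S = (-32 + 35)*(-46 - 14) = 3*(-60) = -180)
(S + sqrt(28 + 32))**2 - 1*18569 = (-180 + sqrt(28 + 32))**2 - 1*18569 = (-180 + sqrt(60))**2 - 18569 = (-180 + 2*sqrt(15))**2 - 18569 = -18569 + (-180 + 2*sqrt(15))**2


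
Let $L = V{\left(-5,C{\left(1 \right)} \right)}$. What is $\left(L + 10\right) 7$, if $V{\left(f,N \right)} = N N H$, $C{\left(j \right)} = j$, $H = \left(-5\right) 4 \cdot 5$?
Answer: $-630$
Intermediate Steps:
$H = -100$ ($H = \left(-20\right) 5 = -100$)
$V{\left(f,N \right)} = - 100 N^{2}$ ($V{\left(f,N \right)} = N N \left(-100\right) = N^{2} \left(-100\right) = - 100 N^{2}$)
$L = -100$ ($L = - 100 \cdot 1^{2} = \left(-100\right) 1 = -100$)
$\left(L + 10\right) 7 = \left(-100 + 10\right) 7 = \left(-90\right) 7 = -630$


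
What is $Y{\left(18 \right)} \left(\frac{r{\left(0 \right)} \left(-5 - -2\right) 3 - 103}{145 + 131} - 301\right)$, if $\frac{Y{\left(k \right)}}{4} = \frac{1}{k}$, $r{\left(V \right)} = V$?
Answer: $- \frac{83179}{1242} \approx -66.972$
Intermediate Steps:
$Y{\left(k \right)} = \frac{4}{k}$
$Y{\left(18 \right)} \left(\frac{r{\left(0 \right)} \left(-5 - -2\right) 3 - 103}{145 + 131} - 301\right) = \frac{4}{18} \left(\frac{0 \left(-5 - -2\right) 3 - 103}{145 + 131} - 301\right) = 4 \cdot \frac{1}{18} \left(\frac{0 \left(-5 + 2\right) 3 - 103}{276} - 301\right) = \frac{2 \left(\left(0 \left(-3\right) 3 - 103\right) \frac{1}{276} - 301\right)}{9} = \frac{2 \left(\left(0 \cdot 3 - 103\right) \frac{1}{276} - 301\right)}{9} = \frac{2 \left(\left(0 - 103\right) \frac{1}{276} - 301\right)}{9} = \frac{2 \left(\left(-103\right) \frac{1}{276} - 301\right)}{9} = \frac{2 \left(- \frac{103}{276} - 301\right)}{9} = \frac{2}{9} \left(- \frac{83179}{276}\right) = - \frac{83179}{1242}$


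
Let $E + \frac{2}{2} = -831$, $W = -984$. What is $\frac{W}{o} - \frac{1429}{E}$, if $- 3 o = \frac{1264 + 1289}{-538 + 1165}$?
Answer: $\frac{514533455}{708032} \approx 726.71$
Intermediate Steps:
$E = -832$ ($E = -1 - 831 = -832$)
$o = - \frac{851}{627}$ ($o = - \frac{\left(1264 + 1289\right) \frac{1}{-538 + 1165}}{3} = - \frac{2553 \cdot \frac{1}{627}}{3} = \left(- \frac{1}{3}\right) \frac{851}{209} = - \frac{851}{627} \approx -1.3573$)
$\frac{W}{o} - \frac{1429}{E} = - \frac{984}{- \frac{851}{627}} - \frac{1429}{-832} = \left(-984\right) \left(- \frac{627}{851}\right) - - \frac{1429}{832} = \frac{616968}{851} + \frac{1429}{832} = \frac{514533455}{708032}$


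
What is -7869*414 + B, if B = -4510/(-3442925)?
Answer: -2243248800208/688585 ≈ -3.2578e+6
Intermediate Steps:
B = 902/688585 (B = -4510*(-1/3442925) = 902/688585 ≈ 0.0013099)
-7869*414 + B = -7869*414 + 902/688585 = -3257766 + 902/688585 = -2243248800208/688585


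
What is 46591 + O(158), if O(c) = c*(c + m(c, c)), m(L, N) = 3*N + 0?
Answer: 146447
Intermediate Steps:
m(L, N) = 3*N
O(c) = 4*c**2 (O(c) = c*(c + 3*c) = c*(4*c) = 4*c**2)
46591 + O(158) = 46591 + 4*158**2 = 46591 + 4*24964 = 46591 + 99856 = 146447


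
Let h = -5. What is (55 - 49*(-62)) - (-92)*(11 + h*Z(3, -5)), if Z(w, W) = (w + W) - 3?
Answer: 6405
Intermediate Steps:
Z(w, W) = -3 + W + w (Z(w, W) = (W + w) - 3 = -3 + W + w)
(55 - 49*(-62)) - (-92)*(11 + h*Z(3, -5)) = (55 - 49*(-62)) - (-92)*(11 - 5*(-3 - 5 + 3)) = (55 + 3038) - (-92)*(11 - 5*(-5)) = 3093 - (-92)*(11 + 25) = 3093 - (-92)*36 = 3093 - 1*(-3312) = 3093 + 3312 = 6405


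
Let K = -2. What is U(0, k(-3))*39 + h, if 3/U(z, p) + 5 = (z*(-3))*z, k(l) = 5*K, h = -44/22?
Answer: -127/5 ≈ -25.400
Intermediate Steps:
h = -2 (h = -44*1/22 = -2)
k(l) = -10 (k(l) = 5*(-2) = -10)
U(z, p) = 3/(-5 - 3*z²) (U(z, p) = 3/(-5 + (z*(-3))*z) = 3/(-5 + (-3*z)*z) = 3/(-5 - 3*z²))
U(0, k(-3))*39 + h = -3/(5 + 3*0²)*39 - 2 = -3/(5 + 3*0)*39 - 2 = -3/(5 + 0)*39 - 2 = -3/5*39 - 2 = -3*⅕*39 - 2 = -⅗*39 - 2 = -117/5 - 2 = -127/5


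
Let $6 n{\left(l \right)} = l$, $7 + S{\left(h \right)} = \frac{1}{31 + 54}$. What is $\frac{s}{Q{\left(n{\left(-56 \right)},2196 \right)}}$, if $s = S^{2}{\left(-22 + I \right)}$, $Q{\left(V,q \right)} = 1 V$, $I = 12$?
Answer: $- \frac{264627}{50575} \approx -5.2324$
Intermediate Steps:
$S{\left(h \right)} = - \frac{594}{85}$ ($S{\left(h \right)} = -7 + \frac{1}{31 + 54} = -7 + \frac{1}{85} = - \frac{594}{85}$)
$n{\left(l \right)} = \frac{l}{6}$
$Q{\left(V,q \right)} = V$
$s = \frac{352836}{7225}$ ($s = \left(- \frac{594}{85}\right)^{2} = \frac{352836}{7225} \approx 48.835$)
$\frac{s}{Q{\left(n{\left(-56 \right)},2196 \right)}} = \frac{352836}{7225 \cdot \frac{1}{6} \left(-56\right)} = \frac{352836}{7225 \left(- \frac{28}{3}\right)} = \frac{352836}{7225} \left(- \frac{3}{28}\right) = - \frac{264627}{50575}$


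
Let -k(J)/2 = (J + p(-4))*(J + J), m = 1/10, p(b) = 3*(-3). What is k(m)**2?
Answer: 7921/625 ≈ 12.674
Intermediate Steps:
p(b) = -9
m = 1/10 ≈ 0.10000
k(J) = -4*J*(-9 + J) (k(J) = -2*(J - 9)*(J + J) = -2*(-9 + J)*2*J = -4*J*(-9 + J))
k(m)**2 = (4*(1/10)*(9 - 1*1/10))**2 = (4*(1/10)*(9 - 1/10))**2 = (4*(1/10)*(89/10))**2 = (89/25)**2 = 7921/625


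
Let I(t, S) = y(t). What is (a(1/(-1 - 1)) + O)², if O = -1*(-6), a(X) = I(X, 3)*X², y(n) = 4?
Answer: 49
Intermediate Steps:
I(t, S) = 4
a(X) = 4*X²
O = 6
(a(1/(-1 - 1)) + O)² = (4*(1/(-1 - 1))² + 6)² = (4*(1/(-2))² + 6)² = (4*(-½)² + 6)² = (4*(¼) + 6)² = (1 + 6)² = 7² = 49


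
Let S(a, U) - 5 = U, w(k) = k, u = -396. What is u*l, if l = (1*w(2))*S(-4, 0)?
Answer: -3960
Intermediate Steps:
S(a, U) = 5 + U
l = 10 (l = (1*2)*(5 + 0) = 2*5 = 10)
u*l = -396*10 = -3960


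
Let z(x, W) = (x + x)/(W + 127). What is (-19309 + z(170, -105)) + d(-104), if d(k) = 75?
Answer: -211404/11 ≈ -19219.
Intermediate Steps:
z(x, W) = 2*x/(127 + W) (z(x, W) = (2*x)/(127 + W) = 2*x/(127 + W))
(-19309 + z(170, -105)) + d(-104) = (-19309 + 2*170/(127 - 105)) + 75 = (-19309 + 2*170/22) + 75 = (-19309 + 2*170*(1/22)) + 75 = (-19309 + 170/11) + 75 = -212229/11 + 75 = -211404/11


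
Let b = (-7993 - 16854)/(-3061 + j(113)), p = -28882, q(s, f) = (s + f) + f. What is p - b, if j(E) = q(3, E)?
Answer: -81818671/2832 ≈ -28891.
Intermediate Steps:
q(s, f) = s + 2*f (q(s, f) = (f + s) + f = s + 2*f)
j(E) = 3 + 2*E
b = 24847/2832 (b = (-7993 - 16854)/(-3061 + (3 + 2*113)) = -24847/(-3061 + (3 + 226)) = -24847/(-3061 + 229) = -24847/(-2832) = -24847*(-1/2832) = 24847/2832 ≈ 8.7737)
p - b = -28882 - 1*24847/2832 = -28882 - 24847/2832 = -81818671/2832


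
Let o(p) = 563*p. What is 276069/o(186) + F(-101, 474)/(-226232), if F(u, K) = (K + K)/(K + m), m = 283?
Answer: 984975452654/373619913959 ≈ 2.6363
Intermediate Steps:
F(u, K) = 2*K/(283 + K) (F(u, K) = (K + K)/(K + 283) = (2*K)/(283 + K) = 2*K/(283 + K))
276069/o(186) + F(-101, 474)/(-226232) = 276069/((563*186)) + (2*474/(283 + 474))/(-226232) = 276069/104718 + (2*474/757)*(-1/226232) = 276069*(1/104718) + (2*474*(1/757))*(-1/226232) = 92023/34906 + (948/757)*(-1/226232) = 92023/34906 - 237/42814406 = 984975452654/373619913959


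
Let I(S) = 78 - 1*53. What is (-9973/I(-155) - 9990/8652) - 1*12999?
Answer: -483036641/36050 ≈ -13399.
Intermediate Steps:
I(S) = 25 (I(S) = 78 - 53 = 25)
(-9973/I(-155) - 9990/8652) - 1*12999 = (-9973/25 - 9990/8652) - 1*12999 = (-9973*1/25 - 9990*1/8652) - 12999 = (-9973/25 - 1665/1442) - 12999 = -14422691/36050 - 12999 = -483036641/36050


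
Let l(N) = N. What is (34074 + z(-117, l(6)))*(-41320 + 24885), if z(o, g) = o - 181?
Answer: -555108560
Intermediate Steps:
z(o, g) = -181 + o
(34074 + z(-117, l(6)))*(-41320 + 24885) = (34074 + (-181 - 117))*(-41320 + 24885) = (34074 - 298)*(-16435) = 33776*(-16435) = -555108560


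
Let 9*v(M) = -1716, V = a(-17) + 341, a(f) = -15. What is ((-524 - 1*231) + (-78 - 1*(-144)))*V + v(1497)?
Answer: -674414/3 ≈ -2.2480e+5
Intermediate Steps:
V = 326 (V = -15 + 341 = 326)
v(M) = -572/3 (v(M) = (⅑)*(-1716) = -572/3)
((-524 - 1*231) + (-78 - 1*(-144)))*V + v(1497) = ((-524 - 1*231) + (-78 - 1*(-144)))*326 - 572/3 = ((-524 - 231) + (-78 + 144))*326 - 572/3 = (-755 + 66)*326 - 572/3 = -689*326 - 572/3 = -224614 - 572/3 = -674414/3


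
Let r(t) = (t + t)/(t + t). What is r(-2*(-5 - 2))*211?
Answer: 211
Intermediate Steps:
r(t) = 1 (r(t) = (2*t)/((2*t)) = (2*t)*(1/(2*t)) = 1)
r(-2*(-5 - 2))*211 = 1*211 = 211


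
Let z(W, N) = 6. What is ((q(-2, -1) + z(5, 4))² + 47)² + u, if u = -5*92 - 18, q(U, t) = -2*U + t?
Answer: 15906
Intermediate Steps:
q(U, t) = t - 2*U
u = -478 (u = -460 - 18 = -478)
((q(-2, -1) + z(5, 4))² + 47)² + u = (((-1 - 2*(-2)) + 6)² + 47)² - 478 = (((-1 + 4) + 6)² + 47)² - 478 = ((3 + 6)² + 47)² - 478 = (9² + 47)² - 478 = (81 + 47)² - 478 = 128² - 478 = 16384 - 478 = 15906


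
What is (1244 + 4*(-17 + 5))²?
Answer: 1430416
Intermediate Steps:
(1244 + 4*(-17 + 5))² = (1244 + 4*(-12))² = (1244 - 48)² = 1196² = 1430416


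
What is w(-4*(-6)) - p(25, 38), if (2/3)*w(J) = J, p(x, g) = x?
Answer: 11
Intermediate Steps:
w(J) = 3*J/2
w(-4*(-6)) - p(25, 38) = 3*(-4*(-6))/2 - 1*25 = (3/2)*24 - 25 = 36 - 25 = 11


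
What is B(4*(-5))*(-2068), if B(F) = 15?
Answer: -31020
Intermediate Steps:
B(4*(-5))*(-2068) = 15*(-2068) = -31020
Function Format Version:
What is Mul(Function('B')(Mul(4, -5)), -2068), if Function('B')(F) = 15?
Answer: -31020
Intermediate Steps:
Mul(Function('B')(Mul(4, -5)), -2068) = Mul(15, -2068) = -31020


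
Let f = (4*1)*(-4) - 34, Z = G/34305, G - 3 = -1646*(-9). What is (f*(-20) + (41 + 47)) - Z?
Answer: 12436341/11435 ≈ 1087.6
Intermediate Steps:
G = 14817 (G = 3 - 1646*(-9) = 3 + 14814 = 14817)
Z = 4939/11435 (Z = 14817/34305 = 14817*(1/34305) = 4939/11435 ≈ 0.43192)
f = -50 (f = 4*(-4) - 34 = -16 - 34 = -50)
(f*(-20) + (41 + 47)) - Z = (-50*(-20) + (41 + 47)) - 1*4939/11435 = (1000 + 88) - 4939/11435 = 1088 - 4939/11435 = 12436341/11435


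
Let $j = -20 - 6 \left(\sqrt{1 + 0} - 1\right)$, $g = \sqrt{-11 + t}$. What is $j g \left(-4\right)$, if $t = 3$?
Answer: $160 i \sqrt{2} \approx 226.27 i$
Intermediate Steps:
$g = 2 i \sqrt{2}$ ($g = \sqrt{-11 + 3} = \sqrt{-8} = 2 i \sqrt{2} \approx 2.8284 i$)
$j = -20$ ($j = -20 - 6 \left(\sqrt{1} - 1\right) = -20 - 6 \left(1 - 1\right) = -20 - 6 \cdot 0 = -20 - 0 = -20 + 0 = -20$)
$j g \left(-4\right) = - 20 \cdot 2 i \sqrt{2} \left(-4\right) = - 40 i \sqrt{2} \left(-4\right) = 160 i \sqrt{2}$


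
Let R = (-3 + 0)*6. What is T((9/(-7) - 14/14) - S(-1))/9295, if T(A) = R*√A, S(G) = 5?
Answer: -18*I*√357/65065 ≈ -0.0052271*I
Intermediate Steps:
R = -18 (R = -3*6 = -18)
T(A) = -18*√A
T((9/(-7) - 14/14) - S(-1))/9295 = -18*√((9/(-7) - 14/14) - 1*5)/9295 = -18*√((9*(-⅐) - 14*1/14) - 5)*(1/9295) = -18*√((-9/7 - 1) - 5)*(1/9295) = -18*√(-16/7 - 5)*(1/9295) = -18*I*√357/7*(1/9295) = -18*I*√357/65065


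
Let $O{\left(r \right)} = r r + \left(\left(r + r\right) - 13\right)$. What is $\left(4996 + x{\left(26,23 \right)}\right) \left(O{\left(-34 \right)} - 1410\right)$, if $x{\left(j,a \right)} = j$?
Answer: $-1682370$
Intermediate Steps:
$O{\left(r \right)} = -13 + r^{2} + 2 r$ ($O{\left(r \right)} = r^{2} + \left(2 r - 13\right) = r^{2} + \left(-13 + 2 r\right) = -13 + r^{2} + 2 r$)
$\left(4996 + x{\left(26,23 \right)}\right) \left(O{\left(-34 \right)} - 1410\right) = \left(4996 + 26\right) \left(\left(-13 + \left(-34\right)^{2} + 2 \left(-34\right)\right) - 1410\right) = 5022 \left(\left(-13 + 1156 - 68\right) - 1410\right) = 5022 \left(1075 - 1410\right) = 5022 \left(-335\right) = -1682370$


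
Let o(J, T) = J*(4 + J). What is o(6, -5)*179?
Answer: 10740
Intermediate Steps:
o(6, -5)*179 = (6*(4 + 6))*179 = (6*10)*179 = 60*179 = 10740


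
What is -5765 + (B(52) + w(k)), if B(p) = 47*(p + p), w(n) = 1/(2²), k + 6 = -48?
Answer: -3507/4 ≈ -876.75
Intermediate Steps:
k = -54 (k = -6 - 48 = -54)
w(n) = ¼ (w(n) = 1/4 = ¼)
B(p) = 94*p (B(p) = 47*(2*p) = 94*p)
-5765 + (B(52) + w(k)) = -5765 + (94*52 + ¼) = -5765 + (4888 + ¼) = -5765 + 19553/4 = -3507/4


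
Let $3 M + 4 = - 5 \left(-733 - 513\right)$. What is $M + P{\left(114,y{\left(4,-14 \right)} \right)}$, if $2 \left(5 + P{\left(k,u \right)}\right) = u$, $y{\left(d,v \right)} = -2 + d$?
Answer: $\frac{6214}{3} \approx 2071.3$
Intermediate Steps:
$P{\left(k,u \right)} = -5 + \frac{u}{2}$
$M = \frac{6226}{3}$ ($M = - \frac{4}{3} + \frac{\left(-5\right) \left(-733 - 513\right)}{3} = - \frac{4}{3} + \frac{\left(-5\right) \left(-1246\right)}{3} = - \frac{4}{3} + \frac{1}{3} \cdot 6230 = - \frac{4}{3} + \frac{6230}{3} = \frac{6226}{3} \approx 2075.3$)
$M + P{\left(114,y{\left(4,-14 \right)} \right)} = \frac{6226}{3} - \left(5 - \frac{-2 + 4}{2}\right) = \frac{6226}{3} + \left(-5 + \frac{1}{2} \cdot 2\right) = \frac{6226}{3} + \left(-5 + 1\right) = \frac{6226}{3} - 4 = \frac{6214}{3}$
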